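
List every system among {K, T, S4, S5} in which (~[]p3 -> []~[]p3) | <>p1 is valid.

S5

S4-tableau for the negation ~((~[]p3 -> []~[]p3) | <>p1):
1. ~((~[]p3 -> []~[]p3) | <>p1), w0
2. ~(~[]p3 -> []~[]p3), w0
3. ~<>p1, w0
4. ~[]p3, w0
5. ~[]~[]p3, w0
6. ~p1, w0
7. ~p3, w1
8. ~p1, w1
9. []p3, w2
10. ~p1, w2
11. p3, w2
Accessibility: w0Rw0, w0Rw1, w0Rw2, w1Rw1, w2Rw2
Complete open branch: countermodel on an S4-frame, so not valid in S4, nor in K, T (the same frame is also a K-frame and a T-frame).
S5-tableau for the negation ~((~[]p3 -> []~[]p3) | <>p1):
1. ~((~[]p3 -> []~[]p3) | <>p1), w0
2. ~(~[]p3 -> []~[]p3), w0
3. ~<>p1, w0
4. ~[]p3, w0
5. ~[]~[]p3, w0
6. ~p1, w0
7. ~p3, w1
8. ~p1, w1
9. []p3, w2
10. ~p1, w2
11. p3, w0
12. p3, w1
Accessibility: w0Rw0, w0Rw1, w0Rw2, w1Rw0, w1Rw1, w1Rw2, w2Rw0, w2Rw1, w2Rw2
Branch closes: p3 and ~p3 both at w1.
Every branch closes (one shown): valid in S5.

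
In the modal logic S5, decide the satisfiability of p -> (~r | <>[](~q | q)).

Satisfiable

1. p -> (~r | <>[](~q | q)), w0
2. ~r | <>[](~q | q), w0
3. <>[](~q | q), w0
4. [](~q | q), w1
5. ~q | q, w0
6. ~q | q, w1
7. q, w0
8. q, w1
Accessibility: w0Rw0, w0Rw1, w1Rw0, w1Rw1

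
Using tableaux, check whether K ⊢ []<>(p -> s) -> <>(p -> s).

Tableau for the negation ~([]<>(p -> s) -> <>(p -> s)):
1. ~([]<>(p -> s) -> <>(p -> s)), u
2. []<>(p -> s), u
3. ~<>(p -> s), u
The negation has an open branch (countermodel exists).

No, not valid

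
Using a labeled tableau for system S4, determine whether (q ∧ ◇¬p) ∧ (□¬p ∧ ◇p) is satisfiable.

No, unsatisfiable

1. (q ∧ ◇¬p) ∧ (□¬p ∧ ◇p), w0
2. q ∧ ◇¬p, w0   [∧-rule on 1]
3. □¬p ∧ ◇p, w0   [∧-rule on 1]
4. q, w0   [∧-rule on 2]
5. ◇¬p, w0   [∧-rule on 2]
6. □¬p, w0   [∧-rule on 3]
7. ◇p, w0   [∧-rule on 3]
8. ¬p, w0   [□-rule on 6 via w0Rw0]
9. ¬p, w1   [◇-rule on 5: fresh world w1, w0Rw1]
10. p, w2   [◇-rule on 7: fresh world w2, w0Rw2]
11. ¬p, w2   [□-rule on 6 via w0Rw2]
Accessibility: w0Rw0, w0Rw1, w0Rw2, w1Rw1, w2Rw2
Branch closes: p and ¬p both at w2.
All branches of the tableau close; one closing branch shown above.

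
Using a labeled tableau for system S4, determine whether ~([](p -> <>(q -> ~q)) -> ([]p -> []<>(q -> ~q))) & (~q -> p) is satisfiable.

1. ~([](p -> <>(q -> ~q)) -> ([]p -> []<>(q -> ~q))) & (~q -> p), 0
2. ~([](p -> <>(q -> ~q)) -> ([]p -> []<>(q -> ~q))), 0
3. ~q -> p, 0
4. [](p -> <>(q -> ~q)), 0
5. ~([]p -> []<>(q -> ~q)), 0
6. []p, 0
7. ~[]<>(q -> ~q), 0
8. p -> <>(q -> ~q), 0
9. p, 0
10. <>(q -> ~q), 0
11. ~<>(q -> ~q), 1
12. p -> <>(q -> ~q), 1
13. p, 1
14. ~(q -> ~q), 1
15. q, 1
16. <>(q -> ~q), 1
17. q -> ~q, 2
18. p -> <>(q -> ~q), 2
19. p, 2
20. ~q, 2
21. <>(q -> ~q), 2
22. q -> ~q, 3
23. p -> <>(q -> ~q), 3
24. p, 3
25. ~(q -> ~q), 3
26. q, 3
27. ~q, 3
Accessibility: 0R0, 0R1, 0R2, 0R3, 1R1, 1R3, 2R2, 3R3
Branch closes: q and ~q both at 3.
All branches of the tableau close; one closing branch shown above.

No, unsatisfiable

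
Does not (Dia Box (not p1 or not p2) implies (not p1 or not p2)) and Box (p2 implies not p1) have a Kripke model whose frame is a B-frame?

Unsatisfiable (every branch closes)

1. not (Dia Box (not p1 or not p2) implies (not p1 or not p2)) and Box (p2 implies not p1), w0
2. not (Dia Box (not p1 or not p2) implies (not p1 or not p2)), w0
3. Box (p2 implies not p1), w0
4. Dia Box (not p1 or not p2), w0
5. not (not p1 or not p2), w0
6. p1, w0
7. p2, w0
8. p2 implies not p1, w0
9. not p1, w0
Accessibility: w0Rw0
Branch closes: p1 and not p1 both at w0.
All branches of the tableau close; one closing branch shown above.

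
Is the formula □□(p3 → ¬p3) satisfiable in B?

1. □□(p3 → ¬p3), u
2. □(p3 → ¬p3), u
3. p3 → ¬p3, u
4. ¬p3, u
Accessibility: uRu

Satisfiable (open branch found)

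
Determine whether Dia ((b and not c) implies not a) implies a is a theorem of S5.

Tableau for the negation not (Dia ((b and not c) implies not a) implies a):
1. not (Dia ((b and not c) implies not a) implies a), u
2. Dia ((b and not c) implies not a), u   [neg-implies-rule on 1]
3. not a, u   [neg-implies-rule on 1]
4. (b and not c) implies not a, v   [Dia-rule on 2: fresh world v, uRv]
5. not a, v   [implies-rule on 4 (branches; this branch)]
Accessibility: uRu, uRv, vRu, vRv
The negation has an open branch (countermodel exists).

Not valid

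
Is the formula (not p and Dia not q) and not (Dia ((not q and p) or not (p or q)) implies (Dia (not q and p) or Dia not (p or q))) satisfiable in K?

1. (not p and Dia not q) and not (Dia ((not q and p) or not (p or q)) implies (Dia (not q and p) or Dia not (p or q))), u
2. not p and Dia not q, u
3. not (Dia ((not q and p) or not (p or q)) implies (Dia (not q and p) or Dia not (p or q))), u
4. not p, u
5. Dia not q, u
6. Dia ((not q and p) or not (p or q)), u
7. not (Dia (not q and p) or Dia not (p or q)), u
8. not Dia (not q and p), u
9. not Dia not (p or q), u
10. not q, v
11. not (not q and p), v
12. p or q, v
13. not p, v
14. q, v
Accessibility: uRv
Branch closes: q and not q both at v.
All branches of the tableau close; one closing branch shown above.

No, unsatisfiable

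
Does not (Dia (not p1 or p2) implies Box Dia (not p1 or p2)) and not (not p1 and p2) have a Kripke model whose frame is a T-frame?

1. not (Dia (not p1 or p2) implies Box Dia (not p1 or p2)) and not (not p1 and p2), w0
2. not (Dia (not p1 or p2) implies Box Dia (not p1 or p2)), w0
3. not (not p1 and p2), w0
4. Dia (not p1 or p2), w0
5. not Box Dia (not p1 or p2), w0
6. not p2, w0
7. not p1 or p2, w1
8. p2, w1
9. not Dia (not p1 or p2), w2
10. not (not p1 or p2), w2
11. p1, w2
12. not p2, w2
Accessibility: w0Rw0, w0Rw1, w0Rw2, w1Rw1, w2Rw2

Satisfiable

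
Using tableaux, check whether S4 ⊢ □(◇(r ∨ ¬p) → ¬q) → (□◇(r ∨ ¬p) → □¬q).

Tableau for the negation ¬(□(◇(r ∨ ¬p) → ¬q) → (□◇(r ∨ ¬p) → □¬q)):
1. ¬(□(◇(r ∨ ¬p) → ¬q) → (□◇(r ∨ ¬p) → □¬q)), u
2. □(◇(r ∨ ¬p) → ¬q), u
3. ¬(□◇(r ∨ ¬p) → □¬q), u
4. □◇(r ∨ ¬p), u
5. ¬□¬q, u
6. ◇(r ∨ ¬p) → ¬q, u
7. ◇(r ∨ ¬p), u
8. ¬q, u
9. q, v
10. ◇(r ∨ ¬p) → ¬q, v
11. ◇(r ∨ ¬p), v
12. ¬◇(r ∨ ¬p), v
13. ¬(r ∨ ¬p), v
14. ¬r, v
15. p, v
16. r ∨ ¬p, w
17. ◇(r ∨ ¬p) → ¬q, w
18. ◇(r ∨ ¬p), w
19. ¬p, w
20. ¬q, w
21. r ∨ ¬p, x
22. ◇(r ∨ ¬p) → ¬q, x
23. ◇(r ∨ ¬p), x
24. ¬(r ∨ ¬p), x
25. ¬r, x
26. p, x
27. ¬p, x
Accessibility: uRu, uRv, uRw, uRx, vRv, vRx, wRw, xRx
Branch closes: p and ¬p both at x.
Every branch of the negation's tableau closes; the branch above is one of them.

Valid in S4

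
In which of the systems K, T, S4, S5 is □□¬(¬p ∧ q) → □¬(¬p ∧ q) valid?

T-tableau for the negation ¬(□□¬(¬p ∧ q) → □¬(¬p ∧ q)):
1. ¬(□□¬(¬p ∧ q) → □¬(¬p ∧ q)), 0
2. □□¬(¬p ∧ q), 0   [¬→-rule on 1]
3. ¬□¬(¬p ∧ q), 0   [¬→-rule on 1]
4. □¬(¬p ∧ q), 0   [□-rule on 2 via 0R0]
5. ¬(¬p ∧ q), 0   [□-rule on 4 via 0R0]
6. ¬q, 0   [¬∧-rule on 5 (branches; this branch)]
7. ¬p ∧ q, 1   [¬□-rule on 3: fresh world 1, 0R1]
8. ¬p, 1   [∧-rule on 7]
9. q, 1   [∧-rule on 7]
10. □¬(¬p ∧ q), 1   [□-rule on 2 via 0R1]
11. ¬(¬p ∧ q), 1   [□-rule on 4 via 0R1]
12. ¬q, 1   [¬∧-rule on 11 (branches; this branch)]
Accessibility: 0R0, 0R1, 1R1
Branch closes: q and ¬q both at 1.
Every branch closes (one shown): valid in T, hence also in S4, S5 (every theorem of T is a theorem of S4 and S5).
K-tableau for the negation ¬(□□¬(¬p ∧ q) → □¬(¬p ∧ q)):
1. ¬(□□¬(¬p ∧ q) → □¬(¬p ∧ q)), 0
2. □□¬(¬p ∧ q), 0   [¬→-rule on 1]
3. ¬□¬(¬p ∧ q), 0   [¬→-rule on 1]
4. ¬p ∧ q, 1   [¬□-rule on 3: fresh world 1, 0R1]
5. ¬p, 1   [∧-rule on 4]
6. q, 1   [∧-rule on 4]
7. □¬(¬p ∧ q), 1   [□-rule on 2 via 0R1]
Accessibility: 0R1
Complete open branch: countermodel on a K-frame, so not valid in K.

T, S4, S5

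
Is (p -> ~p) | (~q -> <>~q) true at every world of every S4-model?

Tableau for the negation ~((p -> ~p) | (~q -> <>~q)):
1. ~((p -> ~p) | (~q -> <>~q)), 0
2. ~(p -> ~p), 0
3. ~(~q -> <>~q), 0
4. p, 0
5. ~q, 0
6. ~<>~q, 0
7. q, 0
Accessibility: 0R0
Branch closes: q and ~q both at 0.
Every branch of the negation's tableau closes; the branch above is one of them.

Valid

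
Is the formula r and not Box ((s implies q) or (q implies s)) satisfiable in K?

Unsatisfiable

1. r and not Box ((s implies q) or (q implies s)), 0
2. r, 0   [and-rule on 1]
3. not Box ((s implies q) or (q implies s)), 0   [and-rule on 1]
4. not ((s implies q) or (q implies s)), 1   [neg-Box-rule on 3: fresh world 1, 0R1]
5. not (s implies q), 1   [neg-or-rule on 4]
6. not (q implies s), 1   [neg-or-rule on 4]
7. s, 1   [neg-implies-rule on 5]
8. not q, 1   [neg-implies-rule on 5]
9. q, 1   [neg-implies-rule on 6]
10. not s, 1   [neg-implies-rule on 6]
Accessibility: 0R1
Branch closes: q and not q both at 1.
All branches of the tableau close; one closing branch shown above.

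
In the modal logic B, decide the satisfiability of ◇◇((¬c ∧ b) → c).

Yes, satisfiable

1. ◇◇((¬c ∧ b) → c), u
2. ◇((¬c ∧ b) → c), v
3. (¬c ∧ b) → c, w
4. c, w
Accessibility: uRu, uRv, vRu, vRv, vRw, wRv, wRw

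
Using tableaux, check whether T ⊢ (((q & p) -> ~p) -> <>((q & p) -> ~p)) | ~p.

Tableau for the negation ~((((q & p) -> ~p) -> <>((q & p) -> ~p)) | ~p):
1. ~((((q & p) -> ~p) -> <>((q & p) -> ~p)) | ~p), 0
2. ~(((q & p) -> ~p) -> <>((q & p) -> ~p)), 0   [~|-rule on 1]
3. p, 0   [~|-rule on 1]
4. (q & p) -> ~p, 0   [~->-rule on 2]
5. ~<>((q & p) -> ~p), 0   [~->-rule on 2]
6. ~((q & p) -> ~p), 0   [~<>-rule on 5 via 0R0]
7. q & p, 0   [~->-rule on 6]
8. q, 0   [&-rule on 7]
9. ~(q & p), 0   [->-rule on 4 (branches; this branch)]
10. ~p, 0   [~&-rule on 9 (branches; this branch)]
Accessibility: 0R0
Branch closes: p and ~p both at 0.
Every branch of the negation's tableau closes; the branch above is one of them.

Yes, valid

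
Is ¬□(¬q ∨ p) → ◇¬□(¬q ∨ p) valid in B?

Tableau for the negation ¬(¬□(¬q ∨ p) → ◇¬□(¬q ∨ p)):
1. ¬(¬□(¬q ∨ p) → ◇¬□(¬q ∨ p)), 0
2. ¬□(¬q ∨ p), 0   [¬→-rule on 1]
3. ¬◇¬□(¬q ∨ p), 0   [¬→-rule on 1]
4. □(¬q ∨ p), 0   [¬◇-rule on 3 via 0R0]
5. ¬q ∨ p, 0   [□-rule on 4 via 0R0]
6. p, 0   [∨-rule on 5 (branches; this branch)]
7. ¬(¬q ∨ p), 1   [¬□-rule on 2: fresh world 1, 0R1]
8. q, 1   [¬∨-rule on 7]
9. ¬p, 1   [¬∨-rule on 7]
10. □(¬q ∨ p), 1   [¬◇-rule on 3 via 0R1]
11. ¬q ∨ p, 1   [□-rule on 4 via 0R1]
12. p, 1   [∨-rule on 11 (branches; this branch)]
Accessibility: 0R0, 0R1, 1R0, 1R1
Branch closes: p and ¬p both at 1.
Every branch of the negation's tableau closes; the branch above is one of them.

Valid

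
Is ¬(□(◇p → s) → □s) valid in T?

No, not valid

Tableau for the negation □(◇p → s) → □s:
1. □(◇p → s) → □s, u
2. □s, u
3. s, u
Accessibility: uRu
The negation has an open branch (countermodel exists).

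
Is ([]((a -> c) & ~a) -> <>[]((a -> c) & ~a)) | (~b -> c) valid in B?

Tableau for the negation ~(([]((a -> c) & ~a) -> <>[]((a -> c) & ~a)) | (~b -> c)):
1. ~(([]((a -> c) & ~a) -> <>[]((a -> c) & ~a)) | (~b -> c)), u
2. ~([]((a -> c) & ~a) -> <>[]((a -> c) & ~a)), u
3. ~(~b -> c), u
4. []((a -> c) & ~a), u
5. ~<>[]((a -> c) & ~a), u
6. ~b, u
7. ~c, u
8. (a -> c) & ~a, u
9. a -> c, u
10. ~a, u
11. ~[]((a -> c) & ~a), u
12. ~((a -> c) & ~a), v
13. (a -> c) & ~a, v
14. a -> c, v
15. ~a, v
16. ~[]((a -> c) & ~a), v
17. ~(a -> c), v
18. a, v
19. ~c, v
Accessibility: uRu, uRv, vRu, vRv
Branch closes: a and ~a both at v.
All branches of the negation close; one closing branch shown above.

Yes, valid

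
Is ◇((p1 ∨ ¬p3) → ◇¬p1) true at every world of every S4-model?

Not valid

Tableau for the negation ¬◇((p1 ∨ ¬p3) → ◇¬p1):
1. ¬◇((p1 ∨ ¬p3) → ◇¬p1), w0
2. ¬((p1 ∨ ¬p3) → ◇¬p1), w0
3. p1 ∨ ¬p3, w0
4. ¬◇¬p1, w0
5. p1, w0
6. ¬p3, w0
Accessibility: w0Rw0
The negation has an open branch (countermodel exists).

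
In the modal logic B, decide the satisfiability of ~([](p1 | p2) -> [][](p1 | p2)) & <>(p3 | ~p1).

1. ~([](p1 | p2) -> [][](p1 | p2)) & <>(p3 | ~p1), u
2. ~([](p1 | p2) -> [][](p1 | p2)), u   [&-rule on 1]
3. <>(p3 | ~p1), u   [&-rule on 1]
4. [](p1 | p2), u   [~->-rule on 2]
5. ~[][](p1 | p2), u   [~->-rule on 2]
6. p1 | p2, u   [[]-rule on 4 via uRu]
7. p2, u   [|-rule on 6 (branches; this branch)]
8. p3 | ~p1, v   [<>-rule on 3: fresh world v, uRv]
9. p1 | p2, v   [[]-rule on 4 via uRv]
10. ~p1, v   [|-rule on 8 (branches; this branch)]
11. p2, v   [|-rule on 9 (branches; this branch)]
12. ~[](p1 | p2), w   [~[]-rule on 5: fresh world w, uRw]
13. p1 | p2, w   [[]-rule on 4 via uRw]
14. p2, w   [|-rule on 13 (branches; this branch)]
15. ~(p1 | p2), x   [~[]-rule on 12: fresh world x, wRx]
16. ~p1, x   [~|-rule on 15]
17. ~p2, x   [~|-rule on 15]
Accessibility: uRu, uRv, uRw, vRu, vRv, wRu, wRw, wRx, xRw, xRx

Satisfiable (open branch found)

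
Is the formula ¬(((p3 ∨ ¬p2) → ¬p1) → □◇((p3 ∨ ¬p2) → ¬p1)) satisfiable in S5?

No, unsatisfiable

1. ¬(((p3 ∨ ¬p2) → ¬p1) → □◇((p3 ∨ ¬p2) → ¬p1)), w0
2. (p3 ∨ ¬p2) → ¬p1, w0   [¬→-rule on 1]
3. ¬□◇((p3 ∨ ¬p2) → ¬p1), w0   [¬→-rule on 1]
4. ¬(p3 ∨ ¬p2), w0   [→-rule on 2 (branches; this branch)]
5. ¬p3, w0   [¬∨-rule on 4]
6. p2, w0   [¬∨-rule on 4]
7. ¬◇((p3 ∨ ¬p2) → ¬p1), w1   [¬□-rule on 3: fresh world w1, w0Rw1]
8. ¬((p3 ∨ ¬p2) → ¬p1), w0   [¬◇-rule on 7 via w1Rw0]
9. p3 ∨ ¬p2, w0   [¬→-rule on 8]
10. p1, w0   [¬→-rule on 8]
11. ¬((p3 ∨ ¬p2) → ¬p1), w1   [¬◇-rule on 7 via w1Rw1]
12. p3 ∨ ¬p2, w1   [¬→-rule on 11]
13. p1, w1   [¬→-rule on 11]
14. ¬p2, w0   [∨-rule on 9 (branches; this branch)]
Accessibility: w0Rw0, w0Rw1, w1Rw0, w1Rw1
Branch closes: p2 and ¬p2 both at w0.
(One branch shown.) All branches close.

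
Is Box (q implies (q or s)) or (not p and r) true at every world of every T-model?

Valid

Tableau for the negation not (Box (q implies (q or s)) or (not p and r)):
1. not (Box (q implies (q or s)) or (not p and r)), w0
2. not Box (q implies (q or s)), w0
3. not (not p and r), w0
4. not r, w0
5. not (q implies (q or s)), w1
6. q, w1
7. not (q or s), w1
8. not q, w1
9. not s, w1
Accessibility: w0Rw0, w0Rw1, w1Rw1
Branch closes: q and not q both at w1.
Every branch of the negation's tableau closes; the branch above is one of them.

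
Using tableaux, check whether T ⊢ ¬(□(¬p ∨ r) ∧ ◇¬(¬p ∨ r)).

Valid in T

Tableau for the negation □(¬p ∨ r) ∧ ◇¬(¬p ∨ r):
1. □(¬p ∨ r) ∧ ◇¬(¬p ∨ r), u
2. □(¬p ∨ r), u
3. ◇¬(¬p ∨ r), u
4. ¬p ∨ r, u
5. r, u
6. ¬(¬p ∨ r), v
7. p, v
8. ¬r, v
9. ¬p ∨ r, v
10. r, v
Accessibility: uRu, uRv, vRv
Branch closes: r and ¬r both at v.
All branches of the negation close; one closing branch shown above.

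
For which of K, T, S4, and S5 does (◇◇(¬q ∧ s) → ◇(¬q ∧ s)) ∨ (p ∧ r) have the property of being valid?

T-tableau for the negation ¬((◇◇(¬q ∧ s) → ◇(¬q ∧ s)) ∨ (p ∧ r)):
1. ¬((◇◇(¬q ∧ s) → ◇(¬q ∧ s)) ∨ (p ∧ r)), w0
2. ¬(◇◇(¬q ∧ s) → ◇(¬q ∧ s)), w0   [¬∨-rule on 1]
3. ¬(p ∧ r), w0   [¬∨-rule on 1]
4. ◇◇(¬q ∧ s), w0   [¬→-rule on 2]
5. ¬◇(¬q ∧ s), w0   [¬→-rule on 2]
6. ¬(¬q ∧ s), w0   [¬◇-rule on 5 via w0Rw0]
7. ¬r, w0   [¬∧-rule on 3 (branches; this branch)]
8. ¬s, w0   [¬∧-rule on 6 (branches; this branch)]
9. ◇(¬q ∧ s), w1   [◇-rule on 4: fresh world w1, w0Rw1]
10. ¬(¬q ∧ s), w1   [¬◇-rule on 5 via w0Rw1]
11. ¬s, w1   [¬∧-rule on 10 (branches; this branch)]
12. ¬q ∧ s, w2   [◇-rule on 9: fresh world w2, w1Rw2]
13. ¬q, w2   [∧-rule on 12]
14. s, w2   [∧-rule on 12]
Accessibility: w0Rw0, w0Rw1, w1Rw1, w1Rw2, w2Rw2
Complete open branch: countermodel on a T-frame, so not valid in T, nor in K (the same frame is also a K-frame).
S4-tableau for the negation ¬((◇◇(¬q ∧ s) → ◇(¬q ∧ s)) ∨ (p ∧ r)):
1. ¬((◇◇(¬q ∧ s) → ◇(¬q ∧ s)) ∨ (p ∧ r)), w0
2. ¬(◇◇(¬q ∧ s) → ◇(¬q ∧ s)), w0   [¬∨-rule on 1]
3. ¬(p ∧ r), w0   [¬∨-rule on 1]
4. ◇◇(¬q ∧ s), w0   [¬→-rule on 2]
5. ¬◇(¬q ∧ s), w0   [¬→-rule on 2]
6. ¬(¬q ∧ s), w0   [¬◇-rule on 5 via w0Rw0]
7. ¬r, w0   [¬∧-rule on 3 (branches; this branch)]
8. ¬s, w0   [¬∧-rule on 6 (branches; this branch)]
9. ◇(¬q ∧ s), w1   [◇-rule on 4: fresh world w1, w0Rw1]
10. ¬(¬q ∧ s), w1   [¬◇-rule on 5 via w0Rw1]
11. ¬s, w1   [¬∧-rule on 10 (branches; this branch)]
12. ¬q ∧ s, w2   [◇-rule on 9: fresh world w2, w1Rw2]
13. ¬q, w2   [∧-rule on 12]
14. s, w2   [∧-rule on 12]
15. ¬(¬q ∧ s), w2   [¬◇-rule on 5 via w0Rw2]
16. ¬s, w2   [¬∧-rule on 15 (branches; this branch)]
Accessibility: w0Rw0, w0Rw1, w0Rw2, w1Rw1, w1Rw2, w2Rw2
Branch closes: s and ¬s both at w2.
Every branch closes (one shown): valid in S4, hence also in S5 (every theorem of S4 is a theorem of S5).

S4, S5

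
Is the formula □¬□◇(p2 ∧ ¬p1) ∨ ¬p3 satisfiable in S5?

1. □¬□◇(p2 ∧ ¬p1) ∨ ¬p3, 0
2. ¬p3, 0
Accessibility: 0R0

Satisfiable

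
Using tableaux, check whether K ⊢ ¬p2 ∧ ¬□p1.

Invalid (countermodel exists)

Tableau for the negation ¬(¬p2 ∧ ¬□p1):
1. ¬(¬p2 ∧ ¬□p1), 0
2. □p1, 0
The negation has an open branch (countermodel exists).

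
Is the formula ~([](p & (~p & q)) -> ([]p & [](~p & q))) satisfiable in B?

1. ~([](p & (~p & q)) -> ([]p & [](~p & q))), 0
2. [](p & (~p & q)), 0   [~->-rule on 1]
3. ~([]p & [](~p & q)), 0   [~->-rule on 1]
4. p & (~p & q), 0   [[]-rule on 2 via 0R0]
5. p, 0   [&-rule on 4]
6. ~p & q, 0   [&-rule on 4]
7. ~p, 0   [&-rule on 6]
8. q, 0   [&-rule on 6]
Accessibility: 0R0
Branch closes: p and ~p both at 0.
(One branch shown.) All branches close.

Unsatisfiable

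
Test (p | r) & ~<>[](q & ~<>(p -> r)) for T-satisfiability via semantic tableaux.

Yes, satisfiable

1. (p | r) & ~<>[](q & ~<>(p -> r)), 0
2. p | r, 0
3. ~<>[](q & ~<>(p -> r)), 0
4. ~[](q & ~<>(p -> r)), 0
5. r, 0
6. ~(q & ~<>(p -> r)), 1
7. ~[](q & ~<>(p -> r)), 1
8. <>(p -> r), 1
9. ~(q & ~<>(p -> r)), 2
10. <>(p -> r), 2
11. p -> r, 3
12. r, 3
13. p -> r, 4
14. r, 4
Accessibility: 0R0, 0R1, 1R1, 1R2, 1R3, 2R2, 2R4, 3R3, 4R4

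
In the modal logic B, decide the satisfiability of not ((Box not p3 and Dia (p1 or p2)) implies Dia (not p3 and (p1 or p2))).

No, unsatisfiable

1. not ((Box not p3 and Dia (p1 or p2)) implies Dia (not p3 and (p1 or p2))), 0
2. Box not p3 and Dia (p1 or p2), 0
3. not Dia (not p3 and (p1 or p2)), 0
4. Box not p3, 0
5. Dia (p1 or p2), 0
6. not (not p3 and (p1 or p2)), 0
7. not p3, 0
8. not (p1 or p2), 0
9. not p1, 0
10. not p2, 0
11. p1 or p2, 1
12. not (not p3 and (p1 or p2)), 1
13. not p3, 1
14. p2, 1
15. not (p1 or p2), 1
16. not p1, 1
17. not p2, 1
Accessibility: 0R0, 0R1, 1R0, 1R1
Branch closes: p2 and not p2 both at 1.
All branches of the tableau close; one closing branch shown above.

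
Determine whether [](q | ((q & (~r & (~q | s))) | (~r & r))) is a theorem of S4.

Not valid

Tableau for the negation ~[](q | ((q & (~r & (~q | s))) | (~r & r))):
1. ~[](q | ((q & (~r & (~q | s))) | (~r & r))), 0
2. ~(q | ((q & (~r & (~q | s))) | (~r & r))), 1
3. ~q, 1
4. ~((q & (~r & (~q | s))) | (~r & r)), 1
5. ~(q & (~r & (~q | s))), 1
6. ~(~r & r), 1
7. ~(~r & (~q | s)), 1
8. r, 1
Accessibility: 0R0, 0R1, 1R1
The negation has an open branch (countermodel exists).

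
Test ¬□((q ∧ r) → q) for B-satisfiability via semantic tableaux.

1. ¬□((q ∧ r) → q), u
2. ¬((q ∧ r) → q), v
3. q ∧ r, v
4. ¬q, v
5. q, v
6. r, v
Accessibility: uRu, uRv, vRu, vRv
Branch closes: q and ¬q both at v.
Every branch closes; the branch above is one of them.

Unsatisfiable (every branch closes)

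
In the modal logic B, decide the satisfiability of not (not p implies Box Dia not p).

Unsatisfiable

1. not (not p implies Box Dia not p), w0
2. not p, w0
3. not Box Dia not p, w0
4. not Dia not p, w1
5. p, w0
Accessibility: w0Rw0, w0Rw1, w1Rw0, w1Rw1
Branch closes: p and not p both at w0.
Every branch closes; the branch above is one of them.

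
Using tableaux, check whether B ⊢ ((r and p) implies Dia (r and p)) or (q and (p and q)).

Valid

Tableau for the negation not (((r and p) implies Dia (r and p)) or (q and (p and q))):
1. not (((r and p) implies Dia (r and p)) or (q and (p and q))), 0
2. not ((r and p) implies Dia (r and p)), 0
3. not (q and (p and q)), 0
4. r and p, 0
5. not Dia (r and p), 0
6. r, 0
7. p, 0
8. not (r and p), 0
9. not (p and q), 0
10. not p, 0
Accessibility: 0R0
Branch closes: p and not p both at 0.
Every branch of the negation's tableau closes; the branch above is one of them.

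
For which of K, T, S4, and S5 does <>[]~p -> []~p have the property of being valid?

S5

S4-tableau for the negation ~(<>[]~p -> []~p):
1. ~(<>[]~p -> []~p), u
2. <>[]~p, u
3. ~[]~p, u
4. []~p, v
5. ~p, v
6. p, w
Accessibility: uRu, uRv, uRw, vRv, wRw
Complete open branch: countermodel on an S4-frame, so not valid in S4, nor in K, T (the same frame is also a K-frame and a T-frame).
S5-tableau for the negation ~(<>[]~p -> []~p):
1. ~(<>[]~p -> []~p), u
2. <>[]~p, u
3. ~[]~p, u
4. []~p, v
5. ~p, u
6. ~p, v
7. p, w
8. ~p, w
Accessibility: uRu, uRv, uRw, vRu, vRv, vRw, wRu, wRv, wRw
Branch closes: p and ~p both at w.
Every branch closes (one shown): valid in S5.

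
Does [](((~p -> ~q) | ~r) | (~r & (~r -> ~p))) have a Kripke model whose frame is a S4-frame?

Satisfiable

1. [](((~p -> ~q) | ~r) | (~r & (~r -> ~p))), 0
2. ((~p -> ~q) | ~r) | (~r & (~r -> ~p)), 0
3. ~r & (~r -> ~p), 0
4. ~r, 0
5. ~r -> ~p, 0
6. ~p, 0
Accessibility: 0R0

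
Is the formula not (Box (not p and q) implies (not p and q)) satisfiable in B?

1. not (Box (not p and q) implies (not p and q)), w0
2. Box (not p and q), w0
3. not (not p and q), w0
4. not p and q, w0
5. not p, w0
6. q, w0
7. not q, w0
Accessibility: w0Rw0
Branch closes: q and not q both at w0.
All branches of the tableau close; one closing branch shown above.

Unsatisfiable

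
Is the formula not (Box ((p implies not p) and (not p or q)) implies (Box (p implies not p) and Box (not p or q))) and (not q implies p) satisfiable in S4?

Unsatisfiable

1. not (Box ((p implies not p) and (not p or q)) implies (Box (p implies not p) and Box (not p or q))) and (not q implies p), w0
2. not (Box ((p implies not p) and (not p or q)) implies (Box (p implies not p) and Box (not p or q))), w0
3. not q implies p, w0
4. Box ((p implies not p) and (not p or q)), w0
5. not (Box (p implies not p) and Box (not p or q)), w0
6. (p implies not p) and (not p or q), w0
7. p implies not p, w0
8. not p or q, w0
9. q, w0
10. not Box (not p or q), w0
11. not p, w0
12. not (not p or q), w1
13. p, w1
14. not q, w1
15. (p implies not p) and (not p or q), w1
16. p implies not p, w1
17. not p or q, w1
18. not p, w1
Accessibility: w0Rw0, w0Rw1, w1Rw1
Branch closes: p and not p both at w1.
Every branch closes; the branch above is one of them.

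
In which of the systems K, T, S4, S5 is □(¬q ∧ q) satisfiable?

T-tableau for the formula:
1. □(¬q ∧ q), u
2. ¬q ∧ q, u   [□-rule on 1 via uRu]
3. ¬q, u   [∧-rule on 2]
4. q, u   [∧-rule on 2]
Accessibility: uRu
Branch closes: q and ¬q both at u.
Every branch closes (one shown): unsatisfiable in T, hence also in S4, S5 (every S4/S5-frame is a T-frame).
K-tableau for the formula:
1. □(¬q ∧ q), u
Complete open branch: satisfiable in K.

K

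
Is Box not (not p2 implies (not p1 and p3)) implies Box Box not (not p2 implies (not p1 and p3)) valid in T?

Tableau for the negation not (Box not (not p2 implies (not p1 and p3)) implies Box Box not (not p2 implies (not p1 and p3))):
1. not (Box not (not p2 implies (not p1 and p3)) implies Box Box not (not p2 implies (not p1 and p3))), u
2. Box not (not p2 implies (not p1 and p3)), u   [neg-implies-rule on 1]
3. not Box Box not (not p2 implies (not p1 and p3)), u   [neg-implies-rule on 1]
4. not (not p2 implies (not p1 and p3)), u   [Box-rule on 2 via uRu]
5. not p2, u   [neg-implies-rule on 4]
6. not (not p1 and p3), u   [neg-implies-rule on 4]
7. not p3, u   [neg-and-rule on 6 (branches; this branch)]
8. not Box not (not p2 implies (not p1 and p3)), v   [neg-Box-rule on 3: fresh world v, uRv]
9. not (not p2 implies (not p1 and p3)), v   [Box-rule on 2 via uRv]
10. not p2, v   [neg-implies-rule on 9]
11. not (not p1 and p3), v   [neg-implies-rule on 9]
12. not p3, v   [neg-and-rule on 11 (branches; this branch)]
13. not p2 implies (not p1 and p3), w   [neg-Box-rule on 8: fresh world w, vRw]
14. not p1 and p3, w   [implies-rule on 13 (branches; this branch)]
15. not p1, w   [and-rule on 14]
16. p3, w   [and-rule on 14]
Accessibility: uRu, uRv, vRv, vRw, wRw
The negation has an open branch (countermodel exists).

Invalid (countermodel exists)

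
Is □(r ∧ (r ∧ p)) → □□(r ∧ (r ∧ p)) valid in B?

No, not valid

Tableau for the negation ¬(□(r ∧ (r ∧ p)) → □□(r ∧ (r ∧ p))):
1. ¬(□(r ∧ (r ∧ p)) → □□(r ∧ (r ∧ p))), u
2. □(r ∧ (r ∧ p)), u
3. ¬□□(r ∧ (r ∧ p)), u
4. r ∧ (r ∧ p), u
5. r, u
6. r ∧ p, u
7. p, u
8. ¬□(r ∧ (r ∧ p)), v
9. r ∧ (r ∧ p), v
10. r, v
11. r ∧ p, v
12. p, v
13. ¬(r ∧ (r ∧ p)), w
14. ¬(r ∧ p), w
15. ¬p, w
Accessibility: uRu, uRv, vRu, vRv, vRw, wRv, wRw
The negation has an open branch (countermodel exists).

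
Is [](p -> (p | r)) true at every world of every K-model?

Valid

Tableau for the negation ~[](p -> (p | r)):
1. ~[](p -> (p | r)), u
2. ~(p -> (p | r)), v
3. p, v
4. ~(p | r), v
5. ~p, v
6. ~r, v
Accessibility: uRv
Branch closes: p and ~p both at v.
Every branch of the negation's tableau closes; the branch above is one of them.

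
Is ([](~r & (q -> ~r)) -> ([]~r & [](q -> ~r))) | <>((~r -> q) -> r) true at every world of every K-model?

Valid in K

Tableau for the negation ~(([](~r & (q -> ~r)) -> ([]~r & [](q -> ~r))) | <>((~r -> q) -> r)):
1. ~(([](~r & (q -> ~r)) -> ([]~r & [](q -> ~r))) | <>((~r -> q) -> r)), w0
2. ~([](~r & (q -> ~r)) -> ([]~r & [](q -> ~r))), w0
3. ~<>((~r -> q) -> r), w0
4. [](~r & (q -> ~r)), w0
5. ~([]~r & [](q -> ~r)), w0
6. ~[](q -> ~r), w0
7. ~(q -> ~r), w1
8. q, w1
9. r, w1
10. ~((~r -> q) -> r), w1
11. ~r -> q, w1
12. ~r, w1
Accessibility: w0Rw1
Branch closes: r and ~r both at w1.
All branches of the negation close; one closing branch shown above.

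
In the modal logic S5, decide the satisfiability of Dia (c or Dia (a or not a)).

1. Dia (c or Dia (a or not a)), w0
2. c or Dia (a or not a), w1
3. Dia (a or not a), w1
4. a or not a, w2
5. not a, w2
Accessibility: w0Rw0, w0Rw1, w0Rw2, w1Rw0, w1Rw1, w1Rw2, w2Rw0, w2Rw1, w2Rw2

Satisfiable (open branch found)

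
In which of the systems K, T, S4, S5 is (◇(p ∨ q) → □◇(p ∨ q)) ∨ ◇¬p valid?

T, S4, S5

T-tableau for the negation ¬((◇(p ∨ q) → □◇(p ∨ q)) ∨ ◇¬p):
1. ¬((◇(p ∨ q) → □◇(p ∨ q)) ∨ ◇¬p), w0
2. ¬(◇(p ∨ q) → □◇(p ∨ q)), w0   [¬∨-rule on 1]
3. ¬◇¬p, w0   [¬∨-rule on 1]
4. ◇(p ∨ q), w0   [¬→-rule on 2]
5. ¬□◇(p ∨ q), w0   [¬→-rule on 2]
6. p, w0   [¬◇-rule on 3 via w0Rw0]
7. p ∨ q, w1   [◇-rule on 4: fresh world w1, w0Rw1]
8. p, w1   [¬◇-rule on 3 via w0Rw1]
9. q, w1   [∨-rule on 7 (branches; this branch)]
10. ¬◇(p ∨ q), w2   [¬□-rule on 5: fresh world w2, w0Rw2]
11. p, w2   [¬◇-rule on 3 via w0Rw2]
12. ¬(p ∨ q), w2   [¬◇-rule on 10 via w2Rw2]
13. ¬p, w2   [¬∨-rule on 12]
14. ¬q, w2   [¬∨-rule on 12]
Accessibility: w0Rw0, w0Rw1, w0Rw2, w1Rw1, w2Rw2
Branch closes: p and ¬p both at w2.
Every branch closes (one shown): valid in T, hence also in S4, S5 (every theorem of T is a theorem of S4 and S5).
K-tableau for the negation ¬((◇(p ∨ q) → □◇(p ∨ q)) ∨ ◇¬p):
1. ¬((◇(p ∨ q) → □◇(p ∨ q)) ∨ ◇¬p), w0
2. ¬(◇(p ∨ q) → □◇(p ∨ q)), w0   [¬∨-rule on 1]
3. ¬◇¬p, w0   [¬∨-rule on 1]
4. ◇(p ∨ q), w0   [¬→-rule on 2]
5. ¬□◇(p ∨ q), w0   [¬→-rule on 2]
6. p ∨ q, w1   [◇-rule on 4: fresh world w1, w0Rw1]
7. p, w1   [¬◇-rule on 3 via w0Rw1]
8. q, w1   [∨-rule on 6 (branches; this branch)]
9. ¬◇(p ∨ q), w2   [¬□-rule on 5: fresh world w2, w0Rw2]
10. p, w2   [¬◇-rule on 3 via w0Rw2]
Accessibility: w0Rw1, w0Rw2
Complete open branch: countermodel on a K-frame, so not valid in K.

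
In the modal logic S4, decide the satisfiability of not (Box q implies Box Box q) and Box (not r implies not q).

No, unsatisfiable

1. not (Box q implies Box Box q) and Box (not r implies not q), u
2. not (Box q implies Box Box q), u
3. Box (not r implies not q), u
4. Box q, u
5. not Box Box q, u
6. not r implies not q, u
7. q, u
8. r, u
9. not Box q, v
10. not r implies not q, v
11. q, v
12. r, v
13. not q, w
14. not r implies not q, w
15. q, w
Accessibility: uRu, uRv, uRw, vRv, vRw, wRw
Branch closes: q and not q both at w.
All branches of the tableau close; one closing branch shown above.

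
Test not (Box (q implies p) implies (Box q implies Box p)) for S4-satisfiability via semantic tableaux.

Unsatisfiable

1. not (Box (q implies p) implies (Box q implies Box p)), 0
2. Box (q implies p), 0   [neg-implies-rule on 1]
3. not (Box q implies Box p), 0   [neg-implies-rule on 1]
4. Box q, 0   [neg-implies-rule on 3]
5. not Box p, 0   [neg-implies-rule on 3]
6. q implies p, 0   [Box-rule on 2 via 0R0]
7. q, 0   [Box-rule on 4 via 0R0]
8. p, 0   [implies-rule on 6 (branches; this branch)]
9. not p, 1   [neg-Box-rule on 5: fresh world 1, 0R1]
10. q implies p, 1   [Box-rule on 2 via 0R1]
11. q, 1   [Box-rule on 4 via 0R1]
12. p, 1   [implies-rule on 10 (branches; this branch)]
Accessibility: 0R0, 0R1, 1R1
Branch closes: p and not p both at 1.
Every branch closes; the branch above is one of them.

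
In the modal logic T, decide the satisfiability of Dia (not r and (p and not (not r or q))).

1. Dia (not r and (p and not (not r or q))), 0
2. not r and (p and not (not r or q)), 1
3. not r, 1
4. p and not (not r or q), 1
5. p, 1
6. not (not r or q), 1
7. r, 1
8. not q, 1
Accessibility: 0R0, 0R1, 1R1
Branch closes: r and not r both at 1.
All branches of the tableau close; one closing branch shown above.

Unsatisfiable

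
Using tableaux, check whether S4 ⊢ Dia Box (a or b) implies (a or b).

Invalid (countermodel exists)

Tableau for the negation not (Dia Box (a or b) implies (a or b)):
1. not (Dia Box (a or b) implies (a or b)), u
2. Dia Box (a or b), u
3. not (a or b), u
4. not a, u
5. not b, u
6. Box (a or b), v
7. a or b, v
8. b, v
Accessibility: uRu, uRv, vRv
The negation has an open branch (countermodel exists).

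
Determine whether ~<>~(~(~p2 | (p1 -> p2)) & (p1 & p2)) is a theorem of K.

Not valid

Tableau for the negation <>~(~(~p2 | (p1 -> p2)) & (p1 & p2)):
1. <>~(~(~p2 | (p1 -> p2)) & (p1 & p2)), u
2. ~(~(~p2 | (p1 -> p2)) & (p1 & p2)), v
3. ~(p1 & p2), v
4. ~p2, v
Accessibility: uRv
The negation has an open branch (countermodel exists).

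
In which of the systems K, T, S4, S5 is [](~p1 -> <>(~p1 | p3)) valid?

T-tableau for the negation ~[](~p1 -> <>(~p1 | p3)):
1. ~[](~p1 -> <>(~p1 | p3)), 0
2. ~(~p1 -> <>(~p1 | p3)), 1
3. ~p1, 1
4. ~<>(~p1 | p3), 1
5. ~(~p1 | p3), 1
6. p1, 1
7. ~p3, 1
Accessibility: 0R0, 0R1, 1R1
Branch closes: p1 and ~p1 both at 1.
Every branch closes (one shown): valid in T, hence also in S4, S5 (every theorem of T is a theorem of S4 and S5).
K-tableau for the negation ~[](~p1 -> <>(~p1 | p3)):
1. ~[](~p1 -> <>(~p1 | p3)), 0
2. ~(~p1 -> <>(~p1 | p3)), 1
3. ~p1, 1
4. ~<>(~p1 | p3), 1
Accessibility: 0R1
Complete open branch: countermodel on a K-frame, so not valid in K.

T, S4, S5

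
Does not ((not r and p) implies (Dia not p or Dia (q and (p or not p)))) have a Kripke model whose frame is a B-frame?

1. not ((not r and p) implies (Dia not p or Dia (q and (p or not p)))), u
2. not r and p, u   [neg-implies-rule on 1]
3. not (Dia not p or Dia (q and (p or not p))), u   [neg-implies-rule on 1]
4. not r, u   [and-rule on 2]
5. p, u   [and-rule on 2]
6. not Dia not p, u   [neg-or-rule on 3]
7. not Dia (q and (p or not p)), u   [neg-or-rule on 3]
8. not (q and (p or not p)), u   [neg-Dia-rule on 7 via uRu]
9. not q, u   [neg-and-rule on 8 (branches; this branch)]
Accessibility: uRu

Satisfiable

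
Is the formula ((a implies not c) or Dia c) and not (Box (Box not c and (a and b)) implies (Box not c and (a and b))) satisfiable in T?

Unsatisfiable

1. ((a implies not c) or Dia c) and not (Box (Box not c and (a and b)) implies (Box not c and (a and b))), w0
2. (a implies not c) or Dia c, w0
3. not (Box (Box not c and (a and b)) implies (Box not c and (a and b))), w0
4. Box (Box not c and (a and b)), w0
5. not (Box not c and (a and b)), w0
6. Box not c and (a and b), w0
7. Box not c, w0
8. a and b, w0
9. a, w0
10. b, w0
11. not c, w0
12. a implies not c, w0
13. not Box not c, w0
14. c, w1
15. Box not c and (a and b), w1
16. Box not c, w1
17. a and b, w1
18. a, w1
19. b, w1
20. not c, w1
Accessibility: w0Rw0, w0Rw1, w1Rw1
Branch closes: c and not c both at w1.
(One branch shown.) All branches close.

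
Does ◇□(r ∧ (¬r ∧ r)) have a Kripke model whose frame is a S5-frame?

Unsatisfiable (every branch closes)

1. ◇□(r ∧ (¬r ∧ r)), w0
2. □(r ∧ (¬r ∧ r)), w1   [◇-rule on 1: fresh world w1, w0Rw1]
3. r ∧ (¬r ∧ r), w0   [□-rule on 2 via w1Rw0]
4. r, w0   [∧-rule on 3]
5. ¬r ∧ r, w0   [∧-rule on 3]
6. ¬r, w0   [∧-rule on 5]
Accessibility: w0Rw0, w0Rw1, w1Rw0, w1Rw1
Branch closes: r and ¬r both at w0.
All branches of the tableau close; one closing branch shown above.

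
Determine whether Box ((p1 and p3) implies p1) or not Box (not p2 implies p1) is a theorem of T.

Tableau for the negation not (Box ((p1 and p3) implies p1) or not Box (not p2 implies p1)):
1. not (Box ((p1 and p3) implies p1) or not Box (not p2 implies p1)), u
2. not Box ((p1 and p3) implies p1), u
3. Box (not p2 implies p1), u
4. not p2 implies p1, u
5. p1, u
6. not ((p1 and p3) implies p1), v
7. p1 and p3, v
8. not p1, v
9. p1, v
10. p3, v
Accessibility: uRu, uRv, vRv
Branch closes: p1 and not p1 both at v.
All branches of the negation close; one closing branch shown above.

Valid in T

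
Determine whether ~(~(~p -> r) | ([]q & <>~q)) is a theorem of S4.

Invalid (countermodel exists)

Tableau for the negation ~(~p -> r) | ([]q & <>~q):
1. ~(~p -> r) | ([]q & <>~q), w0
2. ~(~p -> r), w0   [|-rule on 1 (branches; this branch)]
3. ~p, w0   [~->-rule on 2]
4. ~r, w0   [~->-rule on 2]
Accessibility: w0Rw0
The negation has an open branch (countermodel exists).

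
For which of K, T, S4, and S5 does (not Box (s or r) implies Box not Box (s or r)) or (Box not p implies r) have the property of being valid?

S4-tableau for the negation not ((not Box (s or r) implies Box not Box (s or r)) or (Box not p implies r)):
1. not ((not Box (s or r) implies Box not Box (s or r)) or (Box not p implies r)), 0
2. not (not Box (s or r) implies Box not Box (s or r)), 0   [neg-or-rule on 1]
3. not (Box not p implies r), 0   [neg-or-rule on 1]
4. not Box (s or r), 0   [neg-implies-rule on 2]
5. not Box not Box (s or r), 0   [neg-implies-rule on 2]
6. Box not p, 0   [neg-implies-rule on 3]
7. not r, 0   [neg-implies-rule on 3]
8. not p, 0   [Box-rule on 6 via 0R0]
9. not (s or r), 1   [neg-Box-rule on 4: fresh world 1, 0R1]
10. not s, 1   [neg-or-rule on 9]
11. not r, 1   [neg-or-rule on 9]
12. not p, 1   [Box-rule on 6 via 0R1]
13. Box (s or r), 2   [neg-Box-rule on 5: fresh world 2, 0R2]
14. not p, 2   [Box-rule on 6 via 0R2]
15. s or r, 2   [Box-rule on 13 via 2R2]
16. r, 2   [or-rule on 15 (branches; this branch)]
Accessibility: 0R0, 0R1, 0R2, 1R1, 2R2
Complete open branch: countermodel on an S4-frame, so not valid in S4, nor in K, T (the same frame is also a K-frame and a T-frame).
S5-tableau for the negation not ((not Box (s or r) implies Box not Box (s or r)) or (Box not p implies r)):
1. not ((not Box (s or r) implies Box not Box (s or r)) or (Box not p implies r)), 0
2. not (not Box (s or r) implies Box not Box (s or r)), 0   [neg-or-rule on 1]
3. not (Box not p implies r), 0   [neg-or-rule on 1]
4. not Box (s or r), 0   [neg-implies-rule on 2]
5. not Box not Box (s or r), 0   [neg-implies-rule on 2]
6. Box not p, 0   [neg-implies-rule on 3]
7. not r, 0   [neg-implies-rule on 3]
8. not p, 0   [Box-rule on 6 via 0R0]
9. not (s or r), 1   [neg-Box-rule on 4: fresh world 1, 0R1]
10. not s, 1   [neg-or-rule on 9]
11. not r, 1   [neg-or-rule on 9]
12. not p, 1   [Box-rule on 6 via 0R1]
13. Box (s or r), 2   [neg-Box-rule on 5: fresh world 2, 0R2]
14. not p, 2   [Box-rule on 6 via 0R2]
15. s or r, 0   [Box-rule on 13 via 2R0]
16. s or r, 1   [Box-rule on 13 via 2R1]
17. s or r, 2   [Box-rule on 13 via 2R2]
18. s, 0   [or-rule on 15 (branches; this branch)]
19. r, 1   [or-rule on 16 (branches; this branch)]
Accessibility: 0R0, 0R1, 0R2, 1R0, 1R1, 1R2, 2R0, 2R1, 2R2
Branch closes: r and not r both at 1.
Every branch closes (one shown): valid in S5.

S5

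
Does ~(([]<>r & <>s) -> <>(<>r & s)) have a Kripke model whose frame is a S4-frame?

1. ~(([]<>r & <>s) -> <>(<>r & s)), u
2. []<>r & <>s, u
3. ~<>(<>r & s), u
4. []<>r, u
5. <>s, u
6. ~(<>r & s), u
7. <>r, u
8. ~s, u
9. s, v
10. ~(<>r & s), v
11. <>r, v
12. ~<>r, v
13. ~r, v
14. r, w
15. ~(<>r & s), w
16. <>r, w
17. ~s, w
18. r, x
19. ~(<>r & s), x
20. <>r, x
21. ~r, x
Accessibility: uRu, uRv, uRw, uRx, vRv, vRx, wRw, xRx
Branch closes: r and ~r both at x.
(One branch shown.) All branches close.

No, unsatisfiable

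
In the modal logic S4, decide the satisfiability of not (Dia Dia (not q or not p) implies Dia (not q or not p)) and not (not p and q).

1. not (Dia Dia (not q or not p) implies Dia (not q or not p)) and not (not p and q), u
2. not (Dia Dia (not q or not p) implies Dia (not q or not p)), u   [and-rule on 1]
3. not (not p and q), u   [and-rule on 1]
4. Dia Dia (not q or not p), u   [neg-implies-rule on 2]
5. not Dia (not q or not p), u   [neg-implies-rule on 2]
6. not (not q or not p), u   [neg-Dia-rule on 5 via uRu]
7. q, u   [neg-or-rule on 6]
8. p, u   [neg-or-rule on 6]
9. Dia (not q or not p), v   [Dia-rule on 4: fresh world v, uRv]
10. not (not q or not p), v   [neg-Dia-rule on 5 via uRv]
11. q, v   [neg-or-rule on 10]
12. p, v   [neg-or-rule on 10]
13. not q or not p, w   [Dia-rule on 9: fresh world w, vRw]
14. not (not q or not p), w   [neg-Dia-rule on 5 via uRw]
15. q, w   [neg-or-rule on 14]
16. p, w   [neg-or-rule on 14]
17. not p, w   [or-rule on 13 (branches; this branch)]
Accessibility: uRu, uRv, uRw, vRv, vRw, wRw
Branch closes: p and not p both at w.
All branches of the tableau close; one closing branch shown above.

No, unsatisfiable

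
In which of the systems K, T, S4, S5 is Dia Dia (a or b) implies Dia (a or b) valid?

S4-tableau for the negation not (Dia Dia (a or b) implies Dia (a or b)):
1. not (Dia Dia (a or b) implies Dia (a or b)), 0
2. Dia Dia (a or b), 0
3. not Dia (a or b), 0
4. not (a or b), 0
5. not a, 0
6. not b, 0
7. Dia (a or b), 1
8. not (a or b), 1
9. not a, 1
10. not b, 1
11. a or b, 2
12. not (a or b), 2
13. not a, 2
14. not b, 2
15. b, 2
Accessibility: 0R0, 0R1, 0R2, 1R1, 1R2, 2R2
Branch closes: b and not b both at 2.
Every branch closes (one shown): valid in S4, hence also in S5 (every theorem of S4 is a theorem of S5).
T-tableau for the negation not (Dia Dia (a or b) implies Dia (a or b)):
1. not (Dia Dia (a or b) implies Dia (a or b)), 0
2. Dia Dia (a or b), 0
3. not Dia (a or b), 0
4. not (a or b), 0
5. not a, 0
6. not b, 0
7. Dia (a or b), 1
8. not (a or b), 1
9. not a, 1
10. not b, 1
11. a or b, 2
12. b, 2
Accessibility: 0R0, 0R1, 1R1, 1R2, 2R2
Complete open branch: countermodel on a T-frame, so not valid in T, nor in K (the same frame is also a K-frame).

S4, S5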